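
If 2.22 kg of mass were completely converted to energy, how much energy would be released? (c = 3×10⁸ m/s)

Using E = mc²:
c² = (3×10⁸)² = 9×10¹⁶ m²/s²
E = 2.22 × 9×10¹⁶ = 1.998×10¹⁷ J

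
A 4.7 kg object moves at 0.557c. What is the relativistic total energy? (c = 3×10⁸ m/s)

γ = 1/√(1 - 0.557²) = 1.204
mc² = 4.7 × (3×10⁸)² = 4.230×10¹⁷ J
E = γmc² = 1.204 × 4.230×10¹⁷ = 5.093×10¹⁷ J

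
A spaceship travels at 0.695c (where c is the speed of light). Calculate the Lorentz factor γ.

v/c = 0.695, so (v/c)² = 0.483025
1 - (v/c)² = 0.516975
γ = 1/√(0.516975) = 1.391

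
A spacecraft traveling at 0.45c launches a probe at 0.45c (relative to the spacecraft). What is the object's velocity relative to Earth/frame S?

u = (u' + v)/(1 + u'v/c²)
Numerator: 0.45 + 0.45 = 0.9
Denominator: 1 + 0.2025 = 1.2025
u = 0.9/1.2025 = 0.7484c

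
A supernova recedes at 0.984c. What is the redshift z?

β = 0.984
(1+β)/(1-β) = 1.984/0.016 = 124.0
√(124.0) = 11.14
z = 11.14 - 1 = 10.14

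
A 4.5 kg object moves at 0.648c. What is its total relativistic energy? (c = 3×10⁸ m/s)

γ = 1/√(1 - 0.648²) = 1.31296
mc² = 4.5 × (3×10⁸)² = 4.050×10¹⁷ J
E = γmc² = 1.31296 × 4.050×10¹⁷ = 5.317×10¹⁷ J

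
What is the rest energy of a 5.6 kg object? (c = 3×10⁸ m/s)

c² = (3×10⁸)² = 9.000×10¹⁶ m²/s²
E₀ = mc² = 5.6 × 9.000×10¹⁶ = 5.040×10¹⁷ J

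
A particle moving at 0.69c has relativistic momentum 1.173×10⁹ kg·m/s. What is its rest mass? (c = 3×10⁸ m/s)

γ = 1/√(1 - 0.69²) = 1.3816
v = 0.69 × 3×10⁸ = 2.070×10⁸ m/s
m = p/(γv) = 1.173×10⁹/(1.3816 × 2.070×10⁸) = 4.102 kg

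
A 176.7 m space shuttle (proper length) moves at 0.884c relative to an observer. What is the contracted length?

Proper length L₀ = 176.7 m
γ = 1/√(1 - 0.884²) = 2.1391
L = L₀/γ = 176.7/2.1391 = 82.60 m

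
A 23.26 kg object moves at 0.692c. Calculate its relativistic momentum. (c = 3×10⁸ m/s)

γ = 1/√(1 - 0.692²) = 1.3852
v = 0.692 × 3×10⁸ = 2.076×10⁸ m/s
p = γmv = 1.3852 × 23.26 × 2.076×10⁸ = 6.689×10⁹ kg·m/s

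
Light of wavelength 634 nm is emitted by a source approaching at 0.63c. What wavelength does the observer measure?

β = 0.63
Wavelength Doppler factor = √(0.37/1.63) = √(0.226994) = 0.47644
λ_obs = 634 × 0.47644 = 302.1 nm (blueshift)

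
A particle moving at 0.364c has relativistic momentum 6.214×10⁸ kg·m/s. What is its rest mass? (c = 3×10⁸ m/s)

γ = 1/√(1 - 0.364²) = 1.0737
v = 0.364 × 3×10⁸ = 1.092×10⁸ m/s
m = p/(γv) = 6.214×10⁸/(1.0737 × 1.092×10⁸) = 5.300 kg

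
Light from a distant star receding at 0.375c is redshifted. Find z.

β = 0.375
(1+β)/(1-β) = 1.375/0.625 = 2.200
√(2.200) = 1.4832
z = 1.4832 - 1 = 0.4832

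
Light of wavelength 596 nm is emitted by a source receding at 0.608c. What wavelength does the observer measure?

β = 0.608
Wavelength Doppler factor = √(1.608/0.392) = √(4.102) = 2.025
λ_obs = 596 × 2.025 = 1207 nm (redshift)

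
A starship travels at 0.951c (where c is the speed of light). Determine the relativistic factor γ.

v/c = 0.951, so (v/c)² = 0.904401
1 - (v/c)² = 0.095599
γ = 1/√(0.095599) = 3.234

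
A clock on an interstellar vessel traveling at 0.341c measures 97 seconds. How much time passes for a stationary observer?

Proper time Δt₀ = 97 seconds
γ = 1/√(1 - 0.341²) = 1.064
Δt = γΔt₀ = 1.064 × 97 = 103.2 seconds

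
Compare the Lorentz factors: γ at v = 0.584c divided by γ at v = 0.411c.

γ₁ = 1/√(1 - 0.584²) = 1.232
γ₂ = 1/√(1 - 0.411²) = 1.097
γ₁/γ₂ = 1.232/1.097 = 1.123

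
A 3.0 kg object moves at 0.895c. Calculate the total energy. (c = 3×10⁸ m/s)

γ = 1/√(1 - 0.895²) = 2.242
mc² = 3.0 × (3×10⁸)² = 2.700×10¹⁷ J
E = γmc² = 2.242 × 2.700×10¹⁷ = 6.053×10¹⁷ J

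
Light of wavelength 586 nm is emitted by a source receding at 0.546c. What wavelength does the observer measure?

β = 0.546
Wavelength Doppler factor = √(1.546/0.454) = √(3.405) = 1.845
λ_obs = 586 × 1.845 = 1081 nm (redshift)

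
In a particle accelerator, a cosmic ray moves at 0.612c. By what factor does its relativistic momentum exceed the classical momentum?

p_rel = γmv, p_class = mv
Ratio = γ = 1/√(1 - 0.612²)
= 1/√(0.625456) = 1.264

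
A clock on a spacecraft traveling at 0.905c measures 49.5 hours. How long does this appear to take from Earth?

Proper time Δt₀ = 49.5 hours
γ = 1/√(1 - 0.905²) = 2.351
Δt = γΔt₀ = 2.351 × 49.5 = 116.4 hours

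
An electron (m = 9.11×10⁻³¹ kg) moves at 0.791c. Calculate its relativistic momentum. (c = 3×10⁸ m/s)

γ = 1/√(1 - 0.791²) = 1.6345
v = 0.791 × 3×10⁸ = 2.373×10⁸ m/s
p = γmv = 1.6345 × 9.11×10⁻³¹ × 2.373×10⁸ = 3.533×10⁻²² kg·m/s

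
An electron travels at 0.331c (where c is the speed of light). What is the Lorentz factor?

v/c = 0.331, so (v/c)² = 0.109561
1 - (v/c)² = 0.890439
γ = 1/√(0.890439) = 1.060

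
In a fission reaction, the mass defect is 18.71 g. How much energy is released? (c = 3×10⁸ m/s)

Convert mass defect: Δm = 18.71 g = 0.01871 kg
E = Δm·c² = 0.01871 × (3×10⁸)²
= 0.01871 × 9×10¹⁶ = 1.684×10¹⁵ J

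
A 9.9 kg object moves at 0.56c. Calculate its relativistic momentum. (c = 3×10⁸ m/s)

γ = 1/√(1 - 0.56²) = 1.207011
v = 0.56 × 3×10⁸ = 1.680×10⁸ m/s
p = γmv = 1.207011 × 9.9 × 1.680×10⁸ = 2.008×10⁹ kg·m/s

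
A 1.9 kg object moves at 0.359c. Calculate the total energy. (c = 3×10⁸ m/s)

γ = 1/√(1 - 0.359²) = 1.0714
mc² = 1.9 × (3×10⁸)² = 1.710×10¹⁷ J
E = γmc² = 1.0714 × 1.710×10¹⁷ = 1.832×10¹⁷ J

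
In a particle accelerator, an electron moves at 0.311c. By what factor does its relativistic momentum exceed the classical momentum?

p_rel = γmv, p_class = mv
Ratio = γ = 1/√(1 - 0.311²)
= 1/√(0.903279) = 1.052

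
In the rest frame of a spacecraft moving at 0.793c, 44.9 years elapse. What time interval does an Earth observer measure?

Proper time Δt₀ = 44.9 years
γ = 1/√(1 - 0.793²) = 1.6414
Δt = γΔt₀ = 1.6414 × 44.9 = 73.70 years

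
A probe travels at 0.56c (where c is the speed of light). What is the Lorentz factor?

v/c = 0.56, so (v/c)² = 0.3136
1 - (v/c)² = 0.6864
γ = 1/√(0.6864) = 1.207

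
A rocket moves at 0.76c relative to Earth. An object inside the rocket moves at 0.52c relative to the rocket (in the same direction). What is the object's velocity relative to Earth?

u = (u' + v)/(1 + u'v/c²)
Numerator: 0.52 + 0.76 = 1.28
Denominator: 1 + 0.3952 = 1.3952
u = 1.28/1.3952 = 0.9174c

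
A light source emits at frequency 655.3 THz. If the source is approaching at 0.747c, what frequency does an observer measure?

β = v/c = 0.747
(1+β)/(1-β) = 1.747/0.253 = 6.905
Doppler factor = √(6.905) = 2.628
f_obs = 655.3 × 2.628 = 1722 THz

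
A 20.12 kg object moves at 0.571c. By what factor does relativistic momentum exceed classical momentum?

p_rel = γmv, p_class = mv
Ratio = γ = 1/√(1 - 0.571²) = 1.218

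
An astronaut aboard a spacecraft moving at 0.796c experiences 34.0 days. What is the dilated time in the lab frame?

Proper time Δt₀ = 34.0 days
γ = 1/√(1 - 0.796²) = 1.652
Δt = γΔt₀ = 1.652 × 34.0 = 56.17 days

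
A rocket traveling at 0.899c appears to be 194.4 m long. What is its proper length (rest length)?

Contracted length L = 194.4 m
γ = 1/√(1 - 0.899²) = 2.2834
L₀ = γL = 2.2834 × 194.4 = 443.9 m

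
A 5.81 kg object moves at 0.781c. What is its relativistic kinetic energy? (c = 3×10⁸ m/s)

γ = 1/√(1 - 0.781²) = 1.6012
γ - 1 = 0.6012
KE = (γ-1)mc² = 0.6012 × 5.81 × (3×10⁸)² = 3.144×10¹⁷ J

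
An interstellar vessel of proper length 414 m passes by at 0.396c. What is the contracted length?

Proper length L₀ = 414 m
γ = 1/√(1 - 0.396²) = 1.089
L = L₀/γ = 414/1.089 = 380.2 m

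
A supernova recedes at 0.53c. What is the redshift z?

β = 0.53
(1+β)/(1-β) = 1.53/0.47 = 3.25532
√(3.25532) = 1.8043
z = 1.8043 - 1 = 0.8043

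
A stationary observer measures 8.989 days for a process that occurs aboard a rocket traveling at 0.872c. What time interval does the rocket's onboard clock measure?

Dilated time Δt = 8.989 days
γ = 1/√(1 - 0.872²) = 2.043
Δt₀ = Δt/γ = 8.989/2.043 = 4.400 days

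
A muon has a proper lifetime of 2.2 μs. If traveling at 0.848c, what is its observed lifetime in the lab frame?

Proper lifetime τ₀ = 2.2 μs
γ = 1/√(1 - 0.848²) = 1.887
τ = γτ₀ = 1.887 × 2.2 μs = 4.151 μs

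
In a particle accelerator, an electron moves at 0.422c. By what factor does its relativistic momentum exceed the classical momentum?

p_rel = γmv, p_class = mv
Ratio = γ = 1/√(1 - 0.422²)
= 1/√(0.821916) = 1.103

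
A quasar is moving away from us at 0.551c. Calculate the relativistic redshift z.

β = 0.551
(1+β)/(1-β) = 1.551/0.449 = 3.4543
√(3.4543) = 1.8586
z = 1.8586 - 1 = 0.8586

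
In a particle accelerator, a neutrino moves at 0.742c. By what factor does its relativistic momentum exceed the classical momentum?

p_rel = γmv, p_class = mv
Ratio = γ = 1/√(1 - 0.742²)
= 1/√(0.449436) = 1.492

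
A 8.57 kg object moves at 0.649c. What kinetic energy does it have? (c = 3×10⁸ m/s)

γ = 1/√(1 - 0.649²) = 1.3144
γ - 1 = 0.3144
KE = (γ-1)mc² = 0.3144 × 8.57 × (3×10⁸)² = 2.425×10¹⁷ J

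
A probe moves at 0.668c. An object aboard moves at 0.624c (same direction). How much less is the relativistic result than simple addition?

Classical: u' + v = 0.624 + 0.668 = 1.292c
Relativistic: u = (0.624 + 0.668)/(1 + 0.416832) = 1.292/1.416832 = 0.9119c
Difference: 1.292 - 0.9119 = 0.3801c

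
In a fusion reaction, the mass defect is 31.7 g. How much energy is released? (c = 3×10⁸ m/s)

Convert mass defect: Δm = 31.7 g = 0.0317 kg
E = Δm·c² = 0.0317 × (3×10⁸)²
= 0.0317 × 9×10¹⁶ = 2.853×10¹⁵ J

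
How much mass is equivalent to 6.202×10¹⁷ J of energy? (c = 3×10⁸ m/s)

From E = mc², we get m = E/c²
c² = (3×10⁸)² = 9×10¹⁶ m²/s²
m = 6.202×10¹⁷ / 9×10¹⁶ = 6.891 kg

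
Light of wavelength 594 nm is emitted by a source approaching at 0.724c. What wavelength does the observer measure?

β = 0.724
Wavelength Doppler factor = √(0.276/1.724) = √(0.1601) = 0.4001
λ_obs = 594 × 0.4001 = 237.7 nm (blueshift)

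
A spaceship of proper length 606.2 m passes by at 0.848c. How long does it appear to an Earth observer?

Proper length L₀ = 606.2 m
γ = 1/√(1 - 0.848²) = 1.887
L = L₀/γ = 606.2/1.887 = 321.3 m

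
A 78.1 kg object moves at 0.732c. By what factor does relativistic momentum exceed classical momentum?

p_rel = γmv, p_class = mv
Ratio = γ = 1/√(1 - 0.732²) = 1.468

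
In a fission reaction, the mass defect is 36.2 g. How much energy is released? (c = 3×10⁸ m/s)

Convert mass defect: Δm = 36.2 g = 0.0362 kg
E = Δm·c² = 0.0362 × (3×10⁸)²
= 0.0362 × 9×10¹⁶ = 3.258×10¹⁵ J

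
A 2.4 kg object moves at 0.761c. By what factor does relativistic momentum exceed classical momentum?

p_rel = γmv, p_class = mv
Ratio = γ = 1/√(1 - 0.761²) = 1.541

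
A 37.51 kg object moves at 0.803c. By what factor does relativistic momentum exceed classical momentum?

p_rel = γmv, p_class = mv
Ratio = γ = 1/√(1 - 0.803²) = 1.678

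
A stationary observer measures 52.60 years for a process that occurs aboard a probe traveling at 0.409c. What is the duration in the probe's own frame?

Dilated time Δt = 52.60 years
γ = 1/√(1 - 0.409²) = 1.0958
Δt₀ = Δt/γ = 52.60/1.0958 = 48.00 years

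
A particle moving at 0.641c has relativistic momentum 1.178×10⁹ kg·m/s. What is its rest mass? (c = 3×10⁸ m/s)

γ = 1/√(1 - 0.641²) = 1.3029
v = 0.641 × 3×10⁸ = 1.923×10⁸ m/s
m = p/(γv) = 1.178×10⁹/(1.3029 × 1.923×10⁸) = 4.702 kg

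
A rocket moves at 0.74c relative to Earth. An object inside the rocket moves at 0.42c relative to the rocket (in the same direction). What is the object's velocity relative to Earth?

u = (u' + v)/(1 + u'v/c²)
Numerator: 0.42 + 0.74 = 1.16
Denominator: 1 + 0.3108 = 1.3108
u = 1.16/1.3108 = 0.8850c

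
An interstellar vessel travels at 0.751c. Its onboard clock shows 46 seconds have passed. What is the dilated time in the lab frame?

Proper time Δt₀ = 46 seconds
γ = 1/√(1 - 0.751²) = 1.5145
Δt = γΔt₀ = 1.5145 × 46 = 69.67 seconds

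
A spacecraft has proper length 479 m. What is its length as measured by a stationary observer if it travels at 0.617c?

Proper length L₀ = 479 m
γ = 1/√(1 - 0.617²) = 1.2707
L = L₀/γ = 479/1.2707 = 377.0 m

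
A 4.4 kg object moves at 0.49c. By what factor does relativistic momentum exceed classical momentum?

p_rel = γmv, p_class = mv
Ratio = γ = 1/√(1 - 0.49²) = 1.147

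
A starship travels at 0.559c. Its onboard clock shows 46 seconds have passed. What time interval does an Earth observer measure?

Proper time Δt₀ = 46 seconds
γ = 1/√(1 - 0.559²) = 1.206
Δt = γΔt₀ = 1.206 × 46 = 55.48 seconds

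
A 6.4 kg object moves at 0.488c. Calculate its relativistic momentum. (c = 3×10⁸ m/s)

γ = 1/√(1 - 0.488²) = 1.1457
v = 0.488 × 3×10⁸ = 1.464×10⁸ m/s
p = γmv = 1.1457 × 6.4 × 1.464×10⁸ = 1.073×10⁹ kg·m/s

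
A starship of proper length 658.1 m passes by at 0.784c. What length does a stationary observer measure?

Proper length L₀ = 658.1 m
γ = 1/√(1 - 0.784²) = 1.611
L = L₀/γ = 658.1/1.611 = 408.5 m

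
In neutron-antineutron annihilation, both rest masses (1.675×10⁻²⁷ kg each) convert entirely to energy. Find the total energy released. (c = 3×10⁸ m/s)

Both particles have the same rest mass, so total mass = 2m
E = 2m·c² = 2 × 1.675×10⁻²⁷ × (3×10⁸)²
= 2 × 1.675×10⁻²⁷ × 9×10¹⁶
= 3.015×10⁻¹⁰ J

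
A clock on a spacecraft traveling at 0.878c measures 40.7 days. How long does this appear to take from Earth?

Proper time Δt₀ = 40.7 days
γ = 1/√(1 - 0.878²) = 2.0892
Δt = γΔt₀ = 2.0892 × 40.7 = 85.03 days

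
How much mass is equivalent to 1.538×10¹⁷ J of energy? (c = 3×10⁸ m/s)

From E = mc², we get m = E/c²
c² = (3×10⁸)² = 9×10¹⁶ m²/s²
m = 1.538×10¹⁷ / 9×10¹⁶ = 1.709 kg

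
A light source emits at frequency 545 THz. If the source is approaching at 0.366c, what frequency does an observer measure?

β = v/c = 0.366
(1+β)/(1-β) = 1.366/0.634 = 2.15457
Doppler factor = √(2.15457) = 1.4678
f_obs = 545 × 1.4678 = 800.0 THz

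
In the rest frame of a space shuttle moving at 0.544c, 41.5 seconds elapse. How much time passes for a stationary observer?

Proper time Δt₀ = 41.5 seconds
γ = 1/√(1 - 0.544²) = 1.1918
Δt = γΔt₀ = 1.1918 × 41.5 = 49.46 seconds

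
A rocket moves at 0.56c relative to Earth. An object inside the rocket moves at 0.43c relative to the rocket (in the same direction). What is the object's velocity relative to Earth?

u = (u' + v)/(1 + u'v/c²)
Numerator: 0.43 + 0.56 = 0.99
Denominator: 1 + 0.2408 = 1.2408
u = 0.99/1.2408 = 0.7979c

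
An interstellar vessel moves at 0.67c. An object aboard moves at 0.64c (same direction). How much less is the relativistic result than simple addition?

Classical: u' + v = 0.64 + 0.67 = 1.31c
Relativistic: u = (0.64 + 0.67)/(1 + 0.4288) = 1.31/1.4288 = 0.9169c
Difference: 1.31 - 0.9169 = 0.3931c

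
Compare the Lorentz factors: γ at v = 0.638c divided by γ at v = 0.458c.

γ₁ = 1/√(1 - 0.638²) = 1.2986
γ₂ = 1/√(1 - 0.458²) = 1.1249
γ₁/γ₂ = 1.2986/1.1249 = 1.154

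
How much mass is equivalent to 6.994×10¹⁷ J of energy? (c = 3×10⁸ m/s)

From E = mc², we get m = E/c²
c² = (3×10⁸)² = 9×10¹⁶ m²/s²
m = 6.994×10¹⁷ / 9×10¹⁶ = 7.771 kg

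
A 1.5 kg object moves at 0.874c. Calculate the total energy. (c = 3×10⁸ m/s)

γ = 1/√(1 - 0.874²) = 2.058
mc² = 1.5 × (3×10⁸)² = 1.350×10¹⁷ J
E = γmc² = 2.058 × 1.350×10¹⁷ = 2.778×10¹⁷ J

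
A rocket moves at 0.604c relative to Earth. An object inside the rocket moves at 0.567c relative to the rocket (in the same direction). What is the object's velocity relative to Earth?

u = (u' + v)/(1 + u'v/c²)
Numerator: 0.567 + 0.604 = 1.171
Denominator: 1 + 0.342468 = 1.342468
u = 1.171/1.342468 = 0.8723c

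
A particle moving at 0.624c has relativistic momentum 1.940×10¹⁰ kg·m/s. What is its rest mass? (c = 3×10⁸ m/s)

γ = 1/√(1 - 0.624²) = 1.2797
v = 0.624 × 3×10⁸ = 1.872×10⁸ m/s
m = p/(γv) = 1.940×10¹⁰/(1.2797 × 1.872×10⁸) = 80.98 kg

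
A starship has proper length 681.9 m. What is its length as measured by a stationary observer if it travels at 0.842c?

Proper length L₀ = 681.9 m
γ = 1/√(1 - 0.842²) = 1.8536
L = L₀/γ = 681.9/1.8536 = 367.9 m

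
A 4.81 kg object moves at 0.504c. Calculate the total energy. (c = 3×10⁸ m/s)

γ = 1/√(1 - 0.504²) = 1.1578
mc² = 4.81 × (3×10⁸)² = 4.329×10¹⁷ J
E = γmc² = 1.1578 × 4.329×10¹⁷ = 5.012×10¹⁷ J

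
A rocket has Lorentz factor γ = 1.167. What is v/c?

From γ = 1/√(1 - v²/c²):
1/γ² = 1/1.167² = 0.7343
v²/c² = 1 - 0.7343 = 0.2657
v/c = √(0.2657) = 0.5155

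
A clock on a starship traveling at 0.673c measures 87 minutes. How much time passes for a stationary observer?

Proper time Δt₀ = 87 minutes
γ = 1/√(1 - 0.673²) = 1.352
Δt = γΔt₀ = 1.352 × 87 = 117.6 minutes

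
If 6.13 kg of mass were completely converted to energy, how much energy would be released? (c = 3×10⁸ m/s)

Using E = mc²:
c² = (3×10⁸)² = 9×10¹⁶ m²/s²
E = 6.13 × 9×10¹⁶ = 5.517×10¹⁷ J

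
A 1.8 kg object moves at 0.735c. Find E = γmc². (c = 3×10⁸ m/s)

γ = 1/√(1 - 0.735²) = 1.4748
mc² = 1.8 × (3×10⁸)² = 1.620×10¹⁷ J
E = γmc² = 1.4748 × 1.620×10¹⁷ = 2.389×10¹⁷ J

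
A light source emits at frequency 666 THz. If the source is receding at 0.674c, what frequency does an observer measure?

β = v/c = 0.674
(1-β)/(1+β) = 0.326/1.674 = 0.19474
Doppler factor = √(0.19474) = 0.4413
f_obs = 666 × 0.4413 = 293.9 THz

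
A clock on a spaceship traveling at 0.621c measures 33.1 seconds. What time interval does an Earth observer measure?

Proper time Δt₀ = 33.1 seconds
γ = 1/√(1 - 0.621²) = 1.2758
Δt = γΔt₀ = 1.2758 × 33.1 = 42.23 seconds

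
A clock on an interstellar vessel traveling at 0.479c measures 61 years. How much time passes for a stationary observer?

Proper time Δt₀ = 61 years
γ = 1/√(1 - 0.479²) = 1.1392
Δt = γΔt₀ = 1.1392 × 61 = 69.49 years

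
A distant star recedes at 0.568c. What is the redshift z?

β = 0.568
(1+β)/(1-β) = 1.568/0.432 = 3.6296
√(3.6296) = 1.9052
z = 1.9052 - 1 = 0.9052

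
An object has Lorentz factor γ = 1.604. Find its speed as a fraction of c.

From γ = 1/√(1 - v²/c²):
1/γ² = 1/1.604² = 0.3887
v²/c² = 1 - 0.3887 = 0.6113
v/c = √(0.6113) = 0.7819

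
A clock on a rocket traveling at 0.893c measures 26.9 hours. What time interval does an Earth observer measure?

Proper time Δt₀ = 26.9 hours
γ = 1/√(1 - 0.893²) = 2.222
Δt = γΔt₀ = 2.222 × 26.9 = 59.77 hours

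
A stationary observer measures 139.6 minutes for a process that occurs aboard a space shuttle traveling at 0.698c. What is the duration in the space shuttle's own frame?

Dilated time Δt = 139.6 minutes
γ = 1/√(1 - 0.698²) = 1.39646
Δt₀ = Δt/γ = 139.6/1.39646 = 99.97 minutes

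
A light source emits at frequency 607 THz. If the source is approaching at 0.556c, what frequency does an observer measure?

β = v/c = 0.556
(1+β)/(1-β) = 1.556/0.444 = 3.505
Doppler factor = √(3.505) = 1.872
f_obs = 607 × 1.872 = 1136 THz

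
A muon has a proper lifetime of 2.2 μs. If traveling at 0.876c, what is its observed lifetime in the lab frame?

Proper lifetime τ₀ = 2.2 μs
γ = 1/√(1 - 0.876²) = 2.073
τ = γτ₀ = 2.073 × 2.2 μs = 4.561 μs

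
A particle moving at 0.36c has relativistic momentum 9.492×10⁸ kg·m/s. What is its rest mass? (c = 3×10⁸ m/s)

γ = 1/√(1 - 0.36²) = 1.07187
v = 0.36 × 3×10⁸ = 1.080×10⁸ m/s
m = p/(γv) = 9.492×10⁸/(1.07187 × 1.080×10⁸) = 8.200 kg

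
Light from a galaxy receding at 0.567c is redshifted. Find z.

β = 0.567
(1+β)/(1-β) = 1.567/0.433 = 3.619
√(3.619) = 1.9024
z = 1.9024 - 1 = 0.9024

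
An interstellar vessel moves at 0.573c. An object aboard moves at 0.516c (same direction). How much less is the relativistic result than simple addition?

Classical: u' + v = 0.516 + 0.573 = 1.089c
Relativistic: u = (0.516 + 0.573)/(1 + 0.295668) = 1.089/1.295668 = 0.8405c
Difference: 1.089 - 0.8405 = 0.2485c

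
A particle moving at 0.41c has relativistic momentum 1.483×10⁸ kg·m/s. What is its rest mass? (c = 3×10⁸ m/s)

γ = 1/√(1 - 0.41²) = 1.096
v = 0.41 × 3×10⁸ = 1.230×10⁸ m/s
m = p/(γv) = 1.483×10⁸/(1.096 × 1.230×10⁸) = 1.100 kg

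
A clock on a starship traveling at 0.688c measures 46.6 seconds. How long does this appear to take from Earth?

Proper time Δt₀ = 46.6 seconds
γ = 1/√(1 - 0.688²) = 1.378
Δt = γΔt₀ = 1.378 × 46.6 = 64.21 seconds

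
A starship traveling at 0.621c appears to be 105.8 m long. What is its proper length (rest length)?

Contracted length L = 105.8 m
γ = 1/√(1 - 0.621²) = 1.276
L₀ = γL = 1.276 × 105.8 = 135.0 m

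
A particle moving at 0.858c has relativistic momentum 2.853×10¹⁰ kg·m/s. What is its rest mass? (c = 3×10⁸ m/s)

γ = 1/√(1 - 0.858²) = 1.947
v = 0.858 × 3×10⁸ = 2.574×10⁸ m/s
m = p/(γv) = 2.853×10¹⁰/(1.947 × 2.574×10⁸) = 56.93 kg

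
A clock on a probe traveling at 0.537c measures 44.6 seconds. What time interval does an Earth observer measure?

Proper time Δt₀ = 44.6 seconds
γ = 1/√(1 - 0.537²) = 1.1854
Δt = γΔt₀ = 1.1854 × 44.6 = 52.87 seconds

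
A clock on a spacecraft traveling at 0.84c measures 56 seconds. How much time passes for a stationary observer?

Proper time Δt₀ = 56 seconds
γ = 1/√(1 - 0.84²) = 1.843
Δt = γΔt₀ = 1.843 × 56 = 103.2 seconds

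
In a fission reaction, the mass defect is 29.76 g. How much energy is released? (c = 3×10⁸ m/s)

Convert mass defect: Δm = 29.76 g = 0.02976 kg
E = Δm·c² = 0.02976 × (3×10⁸)²
= 0.02976 × 9×10¹⁶ = 2.678×10¹⁵ J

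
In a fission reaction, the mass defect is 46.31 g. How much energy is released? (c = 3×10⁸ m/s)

Convert mass defect: Δm = 46.31 g = 0.04631 kg
E = Δm·c² = 0.04631 × (3×10⁸)²
= 0.04631 × 9×10¹⁶ = 4.168×10¹⁵ J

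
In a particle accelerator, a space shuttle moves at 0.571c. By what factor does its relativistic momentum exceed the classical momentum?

p_rel = γmv, p_class = mv
Ratio = γ = 1/√(1 - 0.571²)
= 1/√(0.673959) = 1.218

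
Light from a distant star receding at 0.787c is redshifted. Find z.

β = 0.787
(1+β)/(1-β) = 1.787/0.213 = 8.3897
√(8.3897) = 2.896
z = 2.896 - 1 = 1.896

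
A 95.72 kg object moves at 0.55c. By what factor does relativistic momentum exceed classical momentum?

p_rel = γmv, p_class = mv
Ratio = γ = 1/√(1 - 0.55²) = 1.197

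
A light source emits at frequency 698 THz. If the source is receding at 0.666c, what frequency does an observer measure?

β = v/c = 0.666
(1-β)/(1+β) = 0.334/1.666 = 0.20048
Doppler factor = √(0.20048) = 0.44775
f_obs = 698 × 0.44775 = 312.5 THz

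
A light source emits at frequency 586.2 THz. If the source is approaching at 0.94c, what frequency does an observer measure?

β = v/c = 0.94
(1+β)/(1-β) = 1.94/0.06 = 32.33
Doppler factor = √(32.33) = 5.686
f_obs = 586.2 × 5.686 = 3333 THz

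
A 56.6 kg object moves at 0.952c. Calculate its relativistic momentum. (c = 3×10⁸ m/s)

γ = 1/√(1 - 0.952²) = 3.267
v = 0.952 × 3×10⁸ = 2.856×10⁸ m/s
p = γmv = 3.267 × 56.6 × 2.856×10⁸ = 5.281×10¹⁰ kg·m/s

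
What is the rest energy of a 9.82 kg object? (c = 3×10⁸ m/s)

c² = (3×10⁸)² = 9.000×10¹⁶ m²/s²
E₀ = mc² = 9.82 × 9.000×10¹⁶ = 8.838×10¹⁷ J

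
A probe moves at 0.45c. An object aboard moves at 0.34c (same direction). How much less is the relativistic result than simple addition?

Classical: u' + v = 0.34 + 0.45 = 0.79c
Relativistic: u = (0.34 + 0.45)/(1 + 0.153) = 0.79/1.153 = 0.6852c
Difference: 0.79 - 0.6852 = 0.1048c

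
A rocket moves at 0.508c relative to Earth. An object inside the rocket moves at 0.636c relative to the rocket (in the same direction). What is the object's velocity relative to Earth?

u = (u' + v)/(1 + u'v/c²)
Numerator: 0.636 + 0.508 = 1.144
Denominator: 1 + 0.323088 = 1.323088
u = 1.144/1.323088 = 0.8646c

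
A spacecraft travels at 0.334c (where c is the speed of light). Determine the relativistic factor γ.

v/c = 0.334, so (v/c)² = 0.111556
1 - (v/c)² = 0.888444
γ = 1/√(0.888444) = 1.061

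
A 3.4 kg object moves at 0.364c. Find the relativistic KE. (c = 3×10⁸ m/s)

γ = 1/√(1 - 0.364²) = 1.07365
γ - 1 = 0.07365
KE = (γ-1)mc² = 0.07365 × 3.4 × (3×10⁸)² = 2.254×10¹⁶ J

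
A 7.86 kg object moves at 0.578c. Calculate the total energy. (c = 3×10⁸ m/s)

γ = 1/√(1 - 0.578²) = 1.22543
mc² = 7.86 × (3×10⁸)² = 7.074×10¹⁷ J
E = γmc² = 1.22543 × 7.074×10¹⁷ = 8.669×10¹⁷ J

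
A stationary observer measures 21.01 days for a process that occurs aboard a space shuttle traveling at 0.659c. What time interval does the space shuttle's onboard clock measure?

Dilated time Δt = 21.01 days
γ = 1/√(1 - 0.659²) = 1.330
Δt₀ = Δt/γ = 21.01/1.330 = 15.80 days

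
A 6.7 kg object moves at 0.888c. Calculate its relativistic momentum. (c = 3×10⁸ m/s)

γ = 1/√(1 - 0.888²) = 2.17465
v = 0.888 × 3×10⁸ = 2.664×10⁸ m/s
p = γmv = 2.17465 × 6.7 × 2.664×10⁸ = 3.881×10⁹ kg·m/s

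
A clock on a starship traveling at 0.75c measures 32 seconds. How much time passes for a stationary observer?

Proper time Δt₀ = 32 seconds
γ = 1/√(1 - 0.75²) = 1.512
Δt = γΔt₀ = 1.512 × 32 = 48.38 seconds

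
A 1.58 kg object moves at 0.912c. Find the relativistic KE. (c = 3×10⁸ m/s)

γ = 1/√(1 - 0.912²) = 2.438
γ - 1 = 1.438
KE = (γ-1)mc² = 1.438 × 1.58 × (3×10⁸)² = 2.045×10¹⁷ J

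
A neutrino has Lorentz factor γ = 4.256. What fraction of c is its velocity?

From γ = 1/√(1 - v²/c²):
1/γ² = 1/4.256² = 0.05521
v²/c² = 1 - 0.05521 = 0.9448
v/c = √(0.9448) = 0.9720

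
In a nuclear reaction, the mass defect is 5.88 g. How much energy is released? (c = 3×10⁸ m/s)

Convert mass defect: Δm = 5.88 g = 0.00588 kg
E = Δm·c² = 0.00588 × (3×10⁸)²
= 0.00588 × 9×10¹⁶ = 5.292×10¹⁴ J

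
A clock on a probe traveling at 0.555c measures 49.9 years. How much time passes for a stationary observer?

Proper time Δt₀ = 49.9 years
γ = 1/√(1 - 0.555²) = 1.20214
Δt = γΔt₀ = 1.20214 × 49.9 = 59.99 years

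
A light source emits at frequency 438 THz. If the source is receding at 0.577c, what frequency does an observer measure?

β = v/c = 0.577
(1-β)/(1+β) = 0.423/1.577 = 0.2682
Doppler factor = √(0.2682) = 0.5179
f_obs = 438 × 0.5179 = 226.8 THz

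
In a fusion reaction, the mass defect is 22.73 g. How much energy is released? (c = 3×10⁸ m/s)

Convert mass defect: Δm = 22.73 g = 0.02273 kg
E = Δm·c² = 0.02273 × (3×10⁸)²
= 0.02273 × 9×10¹⁶ = 2.046×10¹⁵ J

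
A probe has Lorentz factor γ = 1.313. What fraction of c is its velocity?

From γ = 1/√(1 - v²/c²):
1/γ² = 1/1.313² = 0.5801
v²/c² = 1 - 0.5801 = 0.4199
v/c = √(0.4199) = 0.6480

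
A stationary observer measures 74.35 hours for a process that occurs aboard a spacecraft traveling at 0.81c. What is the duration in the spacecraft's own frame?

Dilated time Δt = 74.35 hours
γ = 1/√(1 - 0.81²) = 1.7052
Δt₀ = Δt/γ = 74.35/1.7052 = 43.60 hours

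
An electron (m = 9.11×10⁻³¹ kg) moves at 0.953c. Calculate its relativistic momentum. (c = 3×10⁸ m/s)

γ = 1/√(1 - 0.953²) = 3.3007
v = 0.953 × 3×10⁸ = 2.859×10⁸ m/s
p = γmv = 3.3007 × 9.11×10⁻³¹ × 2.859×10⁸ = 8.597×10⁻²² kg·m/s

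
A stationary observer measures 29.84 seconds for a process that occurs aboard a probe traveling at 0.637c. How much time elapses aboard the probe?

Dilated time Δt = 29.84 seconds
γ = 1/√(1 - 0.637²) = 1.2972
Δt₀ = Δt/γ = 29.84/1.2972 = 23.00 seconds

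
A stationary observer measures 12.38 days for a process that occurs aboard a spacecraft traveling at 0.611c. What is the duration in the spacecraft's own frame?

Dilated time Δt = 12.38 days
γ = 1/√(1 - 0.611²) = 1.26322
Δt₀ = Δt/γ = 12.38/1.26322 = 9.800 days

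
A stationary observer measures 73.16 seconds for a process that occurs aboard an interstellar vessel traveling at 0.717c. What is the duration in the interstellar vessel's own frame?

Dilated time Δt = 73.16 seconds
γ = 1/√(1 - 0.717²) = 1.4346
Δt₀ = Δt/γ = 73.16/1.4346 = 51.00 seconds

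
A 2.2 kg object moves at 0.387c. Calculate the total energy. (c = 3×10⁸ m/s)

γ = 1/√(1 - 0.387²) = 1.0845
mc² = 2.2 × (3×10⁸)² = 1.980×10¹⁷ J
E = γmc² = 1.0845 × 1.980×10¹⁷ = 2.147×10¹⁷ J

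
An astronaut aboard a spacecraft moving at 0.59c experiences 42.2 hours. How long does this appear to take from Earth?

Proper time Δt₀ = 42.2 hours
γ = 1/√(1 - 0.59²) = 1.23854
Δt = γΔt₀ = 1.23854 × 42.2 = 52.27 hours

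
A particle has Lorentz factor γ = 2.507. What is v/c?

From γ = 1/√(1 - v²/c²):
1/γ² = 1/2.507² = 0.1591
v²/c² = 1 - 0.1591 = 0.8409
v/c = √(0.8409) = 0.9170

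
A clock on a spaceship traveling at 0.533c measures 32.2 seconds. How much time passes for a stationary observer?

Proper time Δt₀ = 32.2 seconds
γ = 1/√(1 - 0.533²) = 1.182
Δt = γΔt₀ = 1.182 × 32.2 = 38.06 seconds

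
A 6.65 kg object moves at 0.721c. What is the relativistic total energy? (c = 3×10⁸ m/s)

γ = 1/√(1 - 0.721²) = 1.4431
mc² = 6.65 × (3×10⁸)² = 5.985×10¹⁷ J
E = γmc² = 1.4431 × 5.985×10¹⁷ = 8.637×10¹⁷ J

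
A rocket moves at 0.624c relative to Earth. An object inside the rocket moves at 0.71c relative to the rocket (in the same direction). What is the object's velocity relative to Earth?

u = (u' + v)/(1 + u'v/c²)
Numerator: 0.71 + 0.624 = 1.334
Denominator: 1 + 0.44304 = 1.44304
u = 1.334/1.44304 = 0.9244c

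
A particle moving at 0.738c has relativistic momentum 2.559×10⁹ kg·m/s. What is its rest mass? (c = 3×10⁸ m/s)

γ = 1/√(1 - 0.738²) = 1.4819
v = 0.738 × 3×10⁸ = 2.214×10⁸ m/s
m = p/(γv) = 2.559×10⁹/(1.4819 × 2.214×10⁸) = 7.800 kg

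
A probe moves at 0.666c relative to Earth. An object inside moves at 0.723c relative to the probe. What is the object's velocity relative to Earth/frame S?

u = (u' + v)/(1 + u'v/c²)
Numerator: 0.723 + 0.666 = 1.389
Denominator: 1 + 0.481518 = 1.481518
u = 1.389/1.481518 = 0.9376c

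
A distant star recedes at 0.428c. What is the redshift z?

β = 0.428
(1+β)/(1-β) = 1.428/0.572 = 2.497
√(2.497) = 1.580
z = 1.580 - 1 = 0.5800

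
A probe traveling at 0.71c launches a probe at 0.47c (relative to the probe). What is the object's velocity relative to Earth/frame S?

u = (u' + v)/(1 + u'v/c²)
Numerator: 0.47 + 0.71 = 1.18
Denominator: 1 + 0.3337 = 1.3337
u = 1.18/1.3337 = 0.8848c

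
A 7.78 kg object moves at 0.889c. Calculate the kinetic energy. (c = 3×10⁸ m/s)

γ = 1/√(1 - 0.889²) = 2.1838
γ - 1 = 1.1838
KE = (γ-1)mc² = 1.1838 × 7.78 × (3×10⁸)² = 8.289×10¹⁷ J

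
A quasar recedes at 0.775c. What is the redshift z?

β = 0.775
(1+β)/(1-β) = 1.775/0.225 = 7.889
√(7.889) = 2.809
z = 2.809 - 1 = 1.809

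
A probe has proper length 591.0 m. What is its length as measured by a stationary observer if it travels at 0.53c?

Proper length L₀ = 591.0 m
γ = 1/√(1 - 0.53²) = 1.1792
L = L₀/γ = 591.0/1.1792 = 501.2 m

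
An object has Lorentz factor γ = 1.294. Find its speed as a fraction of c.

From γ = 1/√(1 - v²/c²):
1/γ² = 1/1.294² = 0.5972
v²/c² = 1 - 0.5972 = 0.4028
v/c = √(0.4028) = 0.6347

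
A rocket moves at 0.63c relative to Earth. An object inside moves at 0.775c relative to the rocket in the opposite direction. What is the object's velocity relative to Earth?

Object's velocity in rocket frame is u' = -0.775c
u = (u' + v)/(1 + u'v/c²) = (v - 0.775)/(1 - 0.775·v/c²)
Numerator: 0.63 - 0.775 = -0.145
Denominator: 1 - 0.48825 = 0.51175
u = -0.145/0.51175 = -0.2833c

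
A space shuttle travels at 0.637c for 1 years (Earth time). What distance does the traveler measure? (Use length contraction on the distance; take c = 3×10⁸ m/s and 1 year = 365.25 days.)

Earth distance: d = v × t = 0.637c × 1 yr = 6.0307×10¹⁵ m
γ = 1.2972
d' = d/γ = 6.0307×10¹⁵/1.2972 = 4.649×10¹⁵ m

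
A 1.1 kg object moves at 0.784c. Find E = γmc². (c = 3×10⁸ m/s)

γ = 1/√(1 - 0.784²) = 1.611
mc² = 1.1 × (3×10⁸)² = 9.900×10¹⁶ J
E = γmc² = 1.611 × 9.900×10¹⁶ = 1.595×10¹⁷ J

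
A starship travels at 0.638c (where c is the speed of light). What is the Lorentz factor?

v/c = 0.638, so (v/c)² = 0.407044
1 - (v/c)² = 0.592956
γ = 1/√(0.592956) = 1.299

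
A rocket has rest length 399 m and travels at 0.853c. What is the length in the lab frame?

Proper length L₀ = 399 m
γ = 1/√(1 - 0.853²) = 1.916
L = L₀/γ = 399/1.916 = 208.2 m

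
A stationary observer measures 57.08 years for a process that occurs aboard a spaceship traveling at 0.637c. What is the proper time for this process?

Dilated time Δt = 57.08 years
γ = 1/√(1 - 0.637²) = 1.2972
Δt₀ = Δt/γ = 57.08/1.2972 = 44.00 years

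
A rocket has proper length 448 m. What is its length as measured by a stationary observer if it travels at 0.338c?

Proper length L₀ = 448 m
γ = 1/√(1 - 0.338²) = 1.0625
L = L₀/γ = 448/1.0625 = 421.6 m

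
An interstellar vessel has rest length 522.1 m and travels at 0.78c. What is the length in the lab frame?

Proper length L₀ = 522.1 m
γ = 1/√(1 - 0.78²) = 1.598
L = L₀/γ = 522.1/1.598 = 326.7 m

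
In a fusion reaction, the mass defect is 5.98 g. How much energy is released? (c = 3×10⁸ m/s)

Convert mass defect: Δm = 5.98 g = 0.00598 kg
E = Δm·c² = 0.00598 × (3×10⁸)²
= 0.00598 × 9×10¹⁶ = 5.382×10¹⁴ J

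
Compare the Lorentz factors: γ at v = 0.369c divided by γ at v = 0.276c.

γ₁ = 1/√(1 - 0.369²) = 1.0759
γ₂ = 1/√(1 - 0.276²) = 1.0404
γ₁/γ₂ = 1.0759/1.0404 = 1.034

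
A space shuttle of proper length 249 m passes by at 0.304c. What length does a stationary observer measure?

Proper length L₀ = 249 m
γ = 1/√(1 - 0.304²) = 1.0497
L = L₀/γ = 249/1.0497 = 237.2 m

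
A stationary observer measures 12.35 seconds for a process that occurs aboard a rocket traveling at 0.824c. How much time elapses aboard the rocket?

Dilated time Δt = 12.35 seconds
γ = 1/√(1 - 0.824²) = 1.765
Δt₀ = Δt/γ = 12.35/1.765 = 6.997 seconds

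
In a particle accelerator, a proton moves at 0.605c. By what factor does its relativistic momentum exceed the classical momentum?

p_rel = γmv, p_class = mv
Ratio = γ = 1/√(1 - 0.605²)
= 1/√(0.633975) = 1.256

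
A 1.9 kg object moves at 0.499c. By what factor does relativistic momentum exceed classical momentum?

p_rel = γmv, p_class = mv
Ratio = γ = 1/√(1 - 0.499²) = 1.154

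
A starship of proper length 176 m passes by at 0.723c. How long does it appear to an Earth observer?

Proper length L₀ = 176 m
γ = 1/√(1 - 0.723²) = 1.447
L = L₀/γ = 176/1.447 = 121.6 m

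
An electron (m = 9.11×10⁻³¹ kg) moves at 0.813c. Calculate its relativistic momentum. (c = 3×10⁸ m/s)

γ = 1/√(1 - 0.813²) = 1.7174
v = 0.813 × 3×10⁸ = 2.439×10⁸ m/s
p = γmv = 1.7174 × 9.11×10⁻³¹ × 2.439×10⁸ = 3.816×10⁻²² kg·m/s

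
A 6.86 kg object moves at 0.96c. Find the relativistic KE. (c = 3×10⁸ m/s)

γ = 1/√(1 - 0.96²) = 3.5714
γ - 1 = 2.5714
KE = (γ-1)mc² = 2.5714 × 6.86 × (3×10⁸)² = 1.588×10¹⁸ J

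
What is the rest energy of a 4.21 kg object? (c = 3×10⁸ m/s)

c² = (3×10⁸)² = 9.000×10¹⁶ m²/s²
E₀ = mc² = 4.21 × 9.000×10¹⁶ = 3.789×10¹⁷ J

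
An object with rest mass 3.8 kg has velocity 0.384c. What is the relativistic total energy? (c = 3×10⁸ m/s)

γ = 1/√(1 - 0.384²) = 1.083
mc² = 3.8 × (3×10⁸)² = 3.420×10¹⁷ J
E = γmc² = 1.083 × 3.420×10¹⁷ = 3.704×10¹⁷ J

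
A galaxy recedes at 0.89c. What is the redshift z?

β = 0.89
(1+β)/(1-β) = 1.89/0.11 = 17.18
√(17.18) = 4.145
z = 4.145 - 1 = 3.145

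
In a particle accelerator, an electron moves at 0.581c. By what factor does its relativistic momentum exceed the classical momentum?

p_rel = γmv, p_class = mv
Ratio = γ = 1/√(1 - 0.581²)
= 1/√(0.662439) = 1.229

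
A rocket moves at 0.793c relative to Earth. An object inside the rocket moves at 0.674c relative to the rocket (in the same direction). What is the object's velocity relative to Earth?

u = (u' + v)/(1 + u'v/c²)
Numerator: 0.674 + 0.793 = 1.467
Denominator: 1 + 0.534482 = 1.534482
u = 1.467/1.534482 = 0.9560c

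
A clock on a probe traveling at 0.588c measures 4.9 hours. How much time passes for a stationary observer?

Proper time Δt₀ = 4.9 hours
γ = 1/√(1 - 0.588²) = 1.2363
Δt = γΔt₀ = 1.2363 × 4.9 = 6.058 hours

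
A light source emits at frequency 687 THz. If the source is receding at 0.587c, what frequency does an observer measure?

β = v/c = 0.587
(1-β)/(1+β) = 0.413/1.587 = 0.26024
Doppler factor = √(0.26024) = 0.51014
f_obs = 687 × 0.51014 = 350.5 THz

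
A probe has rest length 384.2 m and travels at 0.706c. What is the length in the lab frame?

Proper length L₀ = 384.2 m
γ = 1/√(1 - 0.706²) = 1.412
L = L₀/γ = 384.2/1.412 = 272.1 m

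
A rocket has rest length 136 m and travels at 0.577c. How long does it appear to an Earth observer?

Proper length L₀ = 136 m
γ = 1/√(1 - 0.577²) = 1.224
L = L₀/γ = 136/1.224 = 111.1 m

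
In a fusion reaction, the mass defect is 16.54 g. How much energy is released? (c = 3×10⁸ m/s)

Convert mass defect: Δm = 16.54 g = 0.01654 kg
E = Δm·c² = 0.01654 × (3×10⁸)²
= 0.01654 × 9×10¹⁶ = 1.489×10¹⁵ J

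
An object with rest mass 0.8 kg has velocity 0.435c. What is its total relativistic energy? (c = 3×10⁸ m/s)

γ = 1/√(1 - 0.435²) = 1.1106
mc² = 0.8 × (3×10⁸)² = 7.200×10¹⁶ J
E = γmc² = 1.1106 × 7.200×10¹⁶ = 7.996×10¹⁶ J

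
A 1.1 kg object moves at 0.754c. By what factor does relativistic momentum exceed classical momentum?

p_rel = γmv, p_class = mv
Ratio = γ = 1/√(1 - 0.754²) = 1.522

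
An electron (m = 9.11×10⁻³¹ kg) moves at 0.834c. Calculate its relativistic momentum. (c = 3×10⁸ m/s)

γ = 1/√(1 - 0.834²) = 1.8124
v = 0.834 × 3×10⁸ = 2.502×10⁸ m/s
p = γmv = 1.8124 × 9.11×10⁻³¹ × 2.502×10⁸ = 4.131×10⁻²² kg·m/s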